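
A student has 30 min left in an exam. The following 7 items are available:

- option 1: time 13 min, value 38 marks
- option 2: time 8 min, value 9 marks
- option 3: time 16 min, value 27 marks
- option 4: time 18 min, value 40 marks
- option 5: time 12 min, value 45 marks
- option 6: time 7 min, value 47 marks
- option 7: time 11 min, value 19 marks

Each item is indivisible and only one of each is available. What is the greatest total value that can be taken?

111 marks

Check high-value combinations within 30 min:
- option 5+option 6+option 7: time 12+7+11=30, value 45+47+19=111
- option 2+option 5+option 6: time 8+12+7=27, value 9+45+47=101
- option 1+option 2+option 6: time 13+8+7=28, value 38+9+47=94
Best: 111 marks.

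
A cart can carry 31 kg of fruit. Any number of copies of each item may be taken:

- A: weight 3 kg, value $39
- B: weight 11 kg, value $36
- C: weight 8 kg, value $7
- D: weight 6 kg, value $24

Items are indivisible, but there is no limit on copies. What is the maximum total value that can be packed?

Best value-per-unit is A at 39/3, and filling with it alone uses weight 10×3=30. No mix of the others beats 10×39 = 390.

$390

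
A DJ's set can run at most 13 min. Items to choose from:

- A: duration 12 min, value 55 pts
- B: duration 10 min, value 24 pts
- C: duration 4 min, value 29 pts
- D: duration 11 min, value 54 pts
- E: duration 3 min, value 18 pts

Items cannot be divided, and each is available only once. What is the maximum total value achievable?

Check high-value combinations within 13 min:
- A: duration 12, value 55
- D: duration 11, value 54
- C+E: duration 4+3=7, value 29+18=47
- B+E: duration 10+3=13, value 24+18=42
Best: 55 pts.

55 pts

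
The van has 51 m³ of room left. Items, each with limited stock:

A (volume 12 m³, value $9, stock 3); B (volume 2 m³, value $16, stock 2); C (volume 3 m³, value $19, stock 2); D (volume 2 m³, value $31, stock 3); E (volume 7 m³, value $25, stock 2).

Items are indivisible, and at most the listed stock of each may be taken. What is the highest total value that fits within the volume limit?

$222

Best selections within volume 51 and stock limits:
- 1×A + 2×B + 2×C + 3×D + 2×E: volume 42, value 222
- 2×B + 2×C + 3×D + 2×E: volume 30, value 213
- 2×A + 2×B + 1×C + 3×D + 2×E: volume 51, value 212
- 1×A + 1×B + 2×C + 3×D + 2×E: volume 40, value 206
Best: $222.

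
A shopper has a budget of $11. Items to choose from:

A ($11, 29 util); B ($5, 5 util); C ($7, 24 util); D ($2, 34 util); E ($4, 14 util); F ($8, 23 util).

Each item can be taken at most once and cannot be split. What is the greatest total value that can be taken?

This is a 0/1 knapsack; check combinations near the capacity.
- C+D: cost 7+2=9, value 24+34=58
- D+F: cost 2+8=10, value 34+23=57
- B+D+E: cost 5+2+4=11, value 5+34+14=53
- D+E: cost 2+4=6, value 34+14=48
- B+D: cost 5+2=7, value 5+34=39
Best: 58 util.

58 util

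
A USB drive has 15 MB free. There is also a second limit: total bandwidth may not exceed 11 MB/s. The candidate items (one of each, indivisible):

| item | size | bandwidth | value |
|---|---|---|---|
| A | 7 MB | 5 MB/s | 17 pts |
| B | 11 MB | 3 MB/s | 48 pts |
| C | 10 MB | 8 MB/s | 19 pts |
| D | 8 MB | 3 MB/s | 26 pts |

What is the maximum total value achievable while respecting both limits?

Feasible sets respecting both limits:
- B: size 11, bandwidth 3, value 48
- A+D: size 15, bandwidth 8, value 43
- D: size 8, bandwidth 3, value 26
Best: 48 pts.

48 pts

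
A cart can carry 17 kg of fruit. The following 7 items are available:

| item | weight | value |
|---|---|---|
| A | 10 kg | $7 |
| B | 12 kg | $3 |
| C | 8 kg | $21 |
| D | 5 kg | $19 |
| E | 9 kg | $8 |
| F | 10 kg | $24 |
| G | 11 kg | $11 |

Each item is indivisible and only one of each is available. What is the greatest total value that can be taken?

$43

This is a 0/1 knapsack; check combinations near the capacity.
- D+F: weight 5+10=15, value 19+24=43
- C+D: weight 8+5=13, value 21+19=40
- D+G: weight 5+11=16, value 19+11=30
Best: $43.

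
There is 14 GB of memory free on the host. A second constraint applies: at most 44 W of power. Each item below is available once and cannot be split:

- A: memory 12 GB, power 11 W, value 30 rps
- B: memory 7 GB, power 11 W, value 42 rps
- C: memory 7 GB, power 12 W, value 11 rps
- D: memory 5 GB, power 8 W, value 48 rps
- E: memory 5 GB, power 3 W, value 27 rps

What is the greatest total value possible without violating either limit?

90 rps

Feasible sets respecting both limits:
- B+D: memory 12, power 19, value 90
- D+E: memory 10, power 11, value 75
- B+E: memory 12, power 14, value 69
Best: 90 rps.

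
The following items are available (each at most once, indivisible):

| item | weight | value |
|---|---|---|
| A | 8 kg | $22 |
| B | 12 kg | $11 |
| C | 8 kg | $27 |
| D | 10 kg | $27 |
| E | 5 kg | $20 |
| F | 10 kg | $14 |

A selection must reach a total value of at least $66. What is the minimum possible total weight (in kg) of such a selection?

21

Subsets with value ≥ 66, sorted by total weight:
- A+C+E: weight 21, value 69
- C+D+E: weight 23, value 74
- A+D+E: weight 23, value 69
Minimum weight: 21 kg.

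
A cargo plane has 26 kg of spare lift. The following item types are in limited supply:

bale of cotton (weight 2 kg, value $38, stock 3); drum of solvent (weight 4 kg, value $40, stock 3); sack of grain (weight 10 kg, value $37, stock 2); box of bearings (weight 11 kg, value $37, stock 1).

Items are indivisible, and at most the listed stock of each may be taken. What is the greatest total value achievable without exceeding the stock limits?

Best selections within weight 26 and stock limits:
- 3×bale of cotton + 3×drum of solvent: weight 18, value 234
- 2×bale of cotton + 3×drum of solvent + 1×sack of grain: weight 26, value 233
- 3×bale of cotton + 2×drum of solvent + 1×sack of grain: weight 24, value 231
- 3×bale of cotton + 2×drum of solvent + 1×box of bearings: weight 25, value 231
Best: $234.

$234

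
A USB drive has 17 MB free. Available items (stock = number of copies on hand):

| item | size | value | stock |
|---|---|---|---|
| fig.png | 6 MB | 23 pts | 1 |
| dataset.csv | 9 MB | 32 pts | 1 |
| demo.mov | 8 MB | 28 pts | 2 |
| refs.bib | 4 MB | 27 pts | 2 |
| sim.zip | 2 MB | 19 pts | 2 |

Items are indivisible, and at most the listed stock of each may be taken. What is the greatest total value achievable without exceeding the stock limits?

Top feasible selections:
- 1×dataset.csv + 1×refs.bib + 2×sim.zip: size 17, value 97
- 1×fig.png + 2×refs.bib + 1×sim.zip: size 16, value 96
- 1×demo.mov + 1×refs.bib + 2×sim.zip: size 16, value 93
Best: 97 pts.

97 pts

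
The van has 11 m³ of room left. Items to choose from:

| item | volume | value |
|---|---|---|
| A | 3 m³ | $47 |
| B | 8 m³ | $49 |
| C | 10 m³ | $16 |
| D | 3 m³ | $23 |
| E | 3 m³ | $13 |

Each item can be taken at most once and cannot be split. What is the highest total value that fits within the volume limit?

Check high-value combinations within 11 m³:
- A+B: volume 3+8=11, value 47+49=96
- A+D+E: volume 3+3+3=9, value 47+23+13=83
- B+D: volume 8+3=11, value 49+23=72
- A+D: volume 3+3=6, value 47+23=70
- B+E: volume 8+3=11, value 49+13=62
Best: $96.

$96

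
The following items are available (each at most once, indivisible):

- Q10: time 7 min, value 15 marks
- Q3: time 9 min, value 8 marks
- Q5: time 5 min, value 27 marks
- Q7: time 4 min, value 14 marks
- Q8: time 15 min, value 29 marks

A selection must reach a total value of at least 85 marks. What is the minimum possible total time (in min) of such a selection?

31

Subsets with value ≥ 85, sorted by total time:
- Q10+Q5+Q7+Q8: time 31, value 85
- Q10+Q3+Q5+Q7+Q8: time 40, value 93
Minimum time: 31 min.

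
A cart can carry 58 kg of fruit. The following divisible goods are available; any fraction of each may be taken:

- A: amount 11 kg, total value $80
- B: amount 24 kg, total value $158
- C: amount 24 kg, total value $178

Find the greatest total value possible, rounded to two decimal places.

Take in order of value per unit:
- C (178/24 per unit): all 24 → value 178, running total 178.00
- A (80/11 per unit): all 11 → value 80, running total 258.00
- B (158/24 per unit): 23 of 24 → value 23×158/24 = 151.4167, running total 409.42
Total 409.42.

409.42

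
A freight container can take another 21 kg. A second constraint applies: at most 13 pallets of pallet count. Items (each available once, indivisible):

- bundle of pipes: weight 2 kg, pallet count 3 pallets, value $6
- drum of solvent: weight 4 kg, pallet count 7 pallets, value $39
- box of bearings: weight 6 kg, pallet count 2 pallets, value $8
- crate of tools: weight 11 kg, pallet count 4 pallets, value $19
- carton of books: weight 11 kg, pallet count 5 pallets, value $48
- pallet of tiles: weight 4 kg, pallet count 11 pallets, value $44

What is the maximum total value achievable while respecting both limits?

$87

Feasible sets respecting both limits:
- drum of solvent+carton of books: weight 15, pallet count 12, value 87
- drum of solvent+box of bearings+crate of tools: weight 21, pallet count 13, value 66
- bundle of pipes+box of bearings+carton of books: weight 19, pallet count 10, value 62
Best: $87.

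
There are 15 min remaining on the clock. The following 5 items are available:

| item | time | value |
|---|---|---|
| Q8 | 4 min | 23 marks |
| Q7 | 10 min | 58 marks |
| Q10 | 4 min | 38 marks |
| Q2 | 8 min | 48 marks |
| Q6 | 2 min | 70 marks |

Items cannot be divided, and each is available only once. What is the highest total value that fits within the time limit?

Check high-value combinations within 15 min:
- Q10+Q2+Q6: time 4+8+2=14, value 38+48+70=156
- Q8+Q2+Q6: time 4+8+2=14, value 23+48+70=141
- Q8+Q10+Q6: time 4+4+2=10, value 23+38+70=131
Best: 156 marks.

156 marks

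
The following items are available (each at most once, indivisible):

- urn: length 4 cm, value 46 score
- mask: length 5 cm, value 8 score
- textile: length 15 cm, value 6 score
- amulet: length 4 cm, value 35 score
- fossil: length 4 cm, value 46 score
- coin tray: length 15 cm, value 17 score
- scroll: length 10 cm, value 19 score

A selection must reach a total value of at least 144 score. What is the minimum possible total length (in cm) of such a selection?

22

Subsets with value ≥ 144, sorted by total length:
- urn+amulet+fossil+scroll: length 22, value 146
- urn+mask+amulet+fossil+scroll: length 27, value 154
- urn+amulet+fossil+coin tray: length 27, value 144
Minimum length: 22 cm.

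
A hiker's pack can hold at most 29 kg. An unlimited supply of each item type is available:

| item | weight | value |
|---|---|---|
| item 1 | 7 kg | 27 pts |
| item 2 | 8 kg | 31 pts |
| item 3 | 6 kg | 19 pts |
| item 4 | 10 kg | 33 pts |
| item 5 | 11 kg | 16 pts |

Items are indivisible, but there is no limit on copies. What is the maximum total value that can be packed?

112 pts

Best value-per-unit is item 2 at 31/8; filling with it alone gives 3×31 = 93.
Optimal mix: 3×item 1 + 1×item 2 → weight 29, value 112.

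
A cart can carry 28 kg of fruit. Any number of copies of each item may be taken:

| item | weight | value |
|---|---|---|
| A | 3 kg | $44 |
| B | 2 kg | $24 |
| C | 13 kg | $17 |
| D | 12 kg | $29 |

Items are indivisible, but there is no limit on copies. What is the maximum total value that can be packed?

Best value-per-unit is A at 44/3; filling with it alone gives 9×44 = 396.
Optimal mix: 8×A + 2×B → weight 28, value 400.

$400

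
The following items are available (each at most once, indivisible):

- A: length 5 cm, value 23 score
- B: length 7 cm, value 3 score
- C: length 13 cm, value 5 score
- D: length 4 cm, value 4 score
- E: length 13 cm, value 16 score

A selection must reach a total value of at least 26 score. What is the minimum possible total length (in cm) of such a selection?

9

Subsets with value ≥ 26, sorted by total length:
- A+D: length 9, value 27
- A+B: length 12, value 26
Minimum length: 9 cm.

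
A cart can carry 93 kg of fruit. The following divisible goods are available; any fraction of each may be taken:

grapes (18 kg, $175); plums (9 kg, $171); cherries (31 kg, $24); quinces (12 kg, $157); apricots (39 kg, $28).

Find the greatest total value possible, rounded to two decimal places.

543.51

Take in order of value per unit:
- plums (171/9 per unit): all 9 → value 171, running total 171.00
- quinces (157/12 per unit): all 12 → value 157, running total 328.00
- grapes (175/18 per unit): all 18 → value 175, running total 503.00
- cherries (24/31 per unit): all 31 → value 24, running total 527.00
- apricots (28/39 per unit): 23 of 39 → value 23×28/39 = 16.5128, running total 543.51
Total 543.51.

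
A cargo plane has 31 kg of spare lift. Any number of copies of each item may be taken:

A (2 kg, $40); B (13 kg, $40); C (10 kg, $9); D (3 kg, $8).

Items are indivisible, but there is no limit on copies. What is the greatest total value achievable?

$600

Best value-per-unit is A at 40/2, and filling with it alone uses weight 15×2=30. No mix of the others beats 15×40 = 600.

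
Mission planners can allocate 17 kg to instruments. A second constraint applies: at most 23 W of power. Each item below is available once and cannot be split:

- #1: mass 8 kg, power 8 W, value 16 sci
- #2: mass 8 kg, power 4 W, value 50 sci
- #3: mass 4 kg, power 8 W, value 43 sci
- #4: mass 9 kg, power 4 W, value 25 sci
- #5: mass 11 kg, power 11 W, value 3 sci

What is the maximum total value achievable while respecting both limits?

93 sci

Feasible sets respecting both limits:
- #2+#3: mass 12, power 12, value 93
- #2+#4: mass 17, power 8, value 75
- #3+#4: mass 13, power 12, value 68
Best: 93 sci.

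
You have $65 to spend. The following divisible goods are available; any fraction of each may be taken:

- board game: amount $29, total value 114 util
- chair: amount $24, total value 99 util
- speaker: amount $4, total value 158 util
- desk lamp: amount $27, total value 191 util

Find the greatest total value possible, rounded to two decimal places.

487.31

Take in order of value per unit:
- speaker (158/4 per unit): all 4 → value 158, running total 158.00
- desk lamp (191/27 per unit): all 27 → value 191, running total 349.00
- chair (99/24 per unit): all 24 → value 99, running total 448.00
- board game (114/29 per unit): 10 of 29 → value 10×114/29 = 39.3103, running total 487.31
Total 487.31.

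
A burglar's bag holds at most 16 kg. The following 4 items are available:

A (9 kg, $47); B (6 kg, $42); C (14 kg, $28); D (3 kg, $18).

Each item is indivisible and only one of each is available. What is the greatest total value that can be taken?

$89

Check high-value combinations within 16 kg:
- A+B: weight 9+6=15, value 47+42=89
- A+D: weight 9+3=12, value 47+18=65
- B+D: weight 6+3=9, value 42+18=60
Best: $89.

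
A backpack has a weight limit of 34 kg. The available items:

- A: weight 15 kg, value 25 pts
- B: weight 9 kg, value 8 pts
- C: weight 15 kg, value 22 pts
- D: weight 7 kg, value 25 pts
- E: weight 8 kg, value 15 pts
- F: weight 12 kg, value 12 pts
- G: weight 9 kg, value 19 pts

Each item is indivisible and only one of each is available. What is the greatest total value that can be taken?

69 pts

This is a 0/1 knapsack; check combinations near the capacity.
- A+D+G: weight 15+7+9=31, value 25+25+19=69
- B+D+E+G: weight 9+7+8+9=33, value 8+25+15+19=67
- C+D+G: weight 15+7+9=31, value 22+25+19=66
- A+D+E: weight 15+7+8=30, value 25+25+15=65
- C+D+E: weight 15+7+8=30, value 22+25+15=62
Best: 69 pts.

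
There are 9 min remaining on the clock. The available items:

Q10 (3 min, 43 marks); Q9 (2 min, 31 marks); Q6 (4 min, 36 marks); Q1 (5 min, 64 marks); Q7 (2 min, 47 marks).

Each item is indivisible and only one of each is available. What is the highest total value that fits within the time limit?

142 marks

This is a 0/1 knapsack; check combinations near the capacity.
- Q9+Q1+Q7: time 2+5+2=9, value 31+64+47=142
- Q10+Q6+Q7: time 3+4+2=9, value 43+36+47=126
- Q10+Q9+Q7: time 3+2+2=7, value 43+31+47=121
Best: 142 marks.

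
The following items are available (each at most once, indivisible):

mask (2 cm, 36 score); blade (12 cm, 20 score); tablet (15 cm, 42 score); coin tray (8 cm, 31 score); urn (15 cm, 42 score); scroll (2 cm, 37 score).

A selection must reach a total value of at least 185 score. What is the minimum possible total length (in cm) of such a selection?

42

Subsets with value ≥ 185, sorted by total length:
- mask+tablet+coin tray+urn+scroll: length 42, value 188
- mask+blade+tablet+coin tray+urn+scroll: length 54, value 208
Minimum length: 42 cm.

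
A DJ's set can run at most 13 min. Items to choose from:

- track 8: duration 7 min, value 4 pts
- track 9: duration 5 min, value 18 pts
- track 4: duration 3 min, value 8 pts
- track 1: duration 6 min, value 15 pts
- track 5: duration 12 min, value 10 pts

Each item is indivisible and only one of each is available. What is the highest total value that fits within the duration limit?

Check high-value combinations within 13 min:
- track 9+track 1: duration 5+6=11, value 18+15=33
- track 9+track 4: duration 5+3=8, value 18+8=26
- track 4+track 1: duration 3+6=9, value 8+15=23
Best: 33 pts.

33 pts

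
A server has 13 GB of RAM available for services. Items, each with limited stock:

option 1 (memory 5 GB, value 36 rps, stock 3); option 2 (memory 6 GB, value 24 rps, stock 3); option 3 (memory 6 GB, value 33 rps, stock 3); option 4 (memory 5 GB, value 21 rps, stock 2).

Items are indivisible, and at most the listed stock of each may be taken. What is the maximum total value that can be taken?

Top feasible selections:
- 2×option 1: memory 10, value 72
- 1×option 1 + 1×option 3: memory 11, value 69
- 2×option 3: memory 12, value 66
Best: 72 rps.

72 rps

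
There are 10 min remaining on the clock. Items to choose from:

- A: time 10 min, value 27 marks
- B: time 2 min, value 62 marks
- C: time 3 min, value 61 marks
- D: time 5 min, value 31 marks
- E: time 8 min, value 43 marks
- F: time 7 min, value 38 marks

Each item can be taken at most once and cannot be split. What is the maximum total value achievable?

Check high-value combinations within 10 min:
- B+C+D: time 2+3+5=10, value 62+61+31=154
- B+C: time 2+3=5, value 62+61=123
- B+E: time 2+8=10, value 62+43=105
- B+F: time 2+7=9, value 62+38=100
Best: 154 marks.

154 marks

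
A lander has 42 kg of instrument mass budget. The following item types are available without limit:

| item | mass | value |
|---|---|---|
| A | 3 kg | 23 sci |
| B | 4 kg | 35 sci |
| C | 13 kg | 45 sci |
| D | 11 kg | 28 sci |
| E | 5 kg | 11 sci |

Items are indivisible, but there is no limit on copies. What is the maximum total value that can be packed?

361 sci

Best value-per-unit is B at 35/4; filling with it alone gives 10×35 = 350.
Optimal mix: 2×A + 9×B → mass 42, value 361.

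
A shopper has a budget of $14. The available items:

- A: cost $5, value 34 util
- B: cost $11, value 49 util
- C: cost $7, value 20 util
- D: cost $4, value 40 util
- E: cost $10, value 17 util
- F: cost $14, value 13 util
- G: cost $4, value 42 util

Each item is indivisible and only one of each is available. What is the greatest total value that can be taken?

This is a 0/1 knapsack; check combinations near the capacity.
- A+D+G: cost 5+4+4=13, value 34+40+42=116
- D+G: cost 4+4=8, value 40+42=82
- A+G: cost 5+4=9, value 34+42=76
- A+D: cost 5+4=9, value 34+40=74
Best: 116 util.

116 util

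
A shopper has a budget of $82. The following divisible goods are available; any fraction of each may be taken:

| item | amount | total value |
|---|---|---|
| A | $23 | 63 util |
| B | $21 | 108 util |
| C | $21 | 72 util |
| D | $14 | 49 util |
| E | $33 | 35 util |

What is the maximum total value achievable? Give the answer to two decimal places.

Take in order of value per unit:
- B (108/21 per unit): all 21 → value 108, running total 108.00
- D (49/14 per unit): all 14 → value 49, running total 157.00
- C (72/21 per unit): all 21 → value 72, running total 229.00
- A (63/23 per unit): all 23 → value 63, running total 292.00
- E (35/33 per unit): 3 of 33 → value 3×35/33 = 3.1818, running total 295.18
Total 295.18.

295.18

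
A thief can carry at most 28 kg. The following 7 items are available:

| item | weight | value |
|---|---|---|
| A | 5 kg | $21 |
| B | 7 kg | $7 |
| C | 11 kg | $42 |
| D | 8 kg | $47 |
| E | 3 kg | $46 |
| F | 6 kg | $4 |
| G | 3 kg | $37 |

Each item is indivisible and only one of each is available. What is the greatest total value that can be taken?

$172

This is a 0/1 knapsack; check combinations near the capacity.
- C+D+E+G: weight 11+8+3+3=25, value 42+47+46+37=172
- A+B+D+E+G: weight 5+7+8+3+3=26, value 21+7+47+46+37=158
- A+C+D+E: weight 5+11+8+3=27, value 21+42+47+46=156
Best: $172.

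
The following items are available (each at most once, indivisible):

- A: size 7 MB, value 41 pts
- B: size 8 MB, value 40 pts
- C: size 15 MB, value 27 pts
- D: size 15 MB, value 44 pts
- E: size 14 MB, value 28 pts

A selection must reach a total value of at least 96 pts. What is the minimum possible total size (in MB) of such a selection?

Subsets with value ≥ 96, sorted by total size:
- A+B+E: size 29, value 109
- A+B+D: size 30, value 125
- A+B+C: size 30, value 108
Minimum size: 29 MB.

29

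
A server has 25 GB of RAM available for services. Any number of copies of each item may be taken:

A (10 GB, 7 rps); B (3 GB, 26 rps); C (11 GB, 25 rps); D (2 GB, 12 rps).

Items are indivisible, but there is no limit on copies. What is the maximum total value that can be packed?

208 rps

Best value-per-unit is B at 26/3, and filling with it alone uses memory 8×3=24. No mix of the others beats 8×26 = 208.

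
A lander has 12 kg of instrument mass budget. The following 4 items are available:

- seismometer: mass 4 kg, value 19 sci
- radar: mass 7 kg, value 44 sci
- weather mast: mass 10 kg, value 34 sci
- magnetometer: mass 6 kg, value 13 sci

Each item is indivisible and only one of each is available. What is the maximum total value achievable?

Check high-value combinations within 12 kg:
- seismometer+radar: mass 4+7=11, value 19+44=63
- radar: mass 7, value 44
- weather mast: mass 10, value 34
Best: 63 sci.

63 sci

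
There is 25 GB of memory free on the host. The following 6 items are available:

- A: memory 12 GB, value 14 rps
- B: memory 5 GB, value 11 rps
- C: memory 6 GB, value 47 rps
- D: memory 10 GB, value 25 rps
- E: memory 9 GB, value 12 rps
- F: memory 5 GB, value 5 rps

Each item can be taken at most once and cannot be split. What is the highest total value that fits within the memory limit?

This is a 0/1 knapsack; check combinations near the capacity.
- C+D+E: memory 6+10+9=25, value 47+25+12=84
- B+C+D: memory 5+6+10=21, value 11+47+25=83
- C+D+F: memory 6+10+5=21, value 47+25+5=77
- B+C+E+F: memory 5+6+9+5=25, value 11+47+12+5=75
- C+D: memory 6+10=16, value 47+25=72
Best: 84 rps.

84 rps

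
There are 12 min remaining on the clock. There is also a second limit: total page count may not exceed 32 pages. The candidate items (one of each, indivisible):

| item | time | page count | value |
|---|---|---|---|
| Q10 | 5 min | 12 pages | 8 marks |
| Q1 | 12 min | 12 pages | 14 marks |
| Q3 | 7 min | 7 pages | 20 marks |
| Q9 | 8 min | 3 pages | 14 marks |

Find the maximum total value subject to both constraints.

28 marks

Feasible sets respecting both limits:
- Q10+Q3: time 12, page count 19, value 28
- Q3: time 7, page count 7, value 20
- Q1: time 12, page count 12, value 14
- Q9: time 8, page count 3, value 14
Best: 28 marks.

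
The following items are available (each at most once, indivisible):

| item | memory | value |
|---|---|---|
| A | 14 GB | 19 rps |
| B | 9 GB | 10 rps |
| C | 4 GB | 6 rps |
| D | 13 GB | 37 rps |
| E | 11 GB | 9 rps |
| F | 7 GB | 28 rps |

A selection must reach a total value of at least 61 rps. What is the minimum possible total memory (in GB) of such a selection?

Subsets with value ≥ 61, sorted by total memory:
- D+F: memory 20, value 65
- C+D+F: memory 24, value 71
Minimum memory: 20 GB.

20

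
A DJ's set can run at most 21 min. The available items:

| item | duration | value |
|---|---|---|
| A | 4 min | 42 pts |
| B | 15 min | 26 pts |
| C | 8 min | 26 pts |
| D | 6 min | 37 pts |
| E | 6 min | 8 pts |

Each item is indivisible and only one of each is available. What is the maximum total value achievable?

105 pts

Check high-value combinations within 21 min:
- A+C+D: duration 4+8+6=18, value 42+26+37=105
- A+D+E: duration 4+6+6=16, value 42+37+8=87
- A+D: duration 4+6=10, value 42+37=79
- A+C+E: duration 4+8+6=18, value 42+26+8=76
Best: 105 pts.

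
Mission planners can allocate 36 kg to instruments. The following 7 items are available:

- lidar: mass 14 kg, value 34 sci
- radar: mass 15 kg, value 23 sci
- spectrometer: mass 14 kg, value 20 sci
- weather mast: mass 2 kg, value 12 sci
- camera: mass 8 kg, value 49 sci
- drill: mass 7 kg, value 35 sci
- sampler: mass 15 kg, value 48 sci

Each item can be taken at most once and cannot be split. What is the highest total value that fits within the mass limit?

Check high-value combinations within 36 kg:
- weather mast+camera+drill+sampler: mass 2+8+7+15=32, value 12+49+35+48=144
- camera+drill+sampler: mass 8+7+15=30, value 49+35+48=132
- lidar+weather mast+camera+drill: mass 14+2+8+7=31, value 34+12+49+35=130
- radar+weather mast+camera+drill: mass 15+2+8+7=32, value 23+12+49+35=119
Best: 144 sci.

144 sci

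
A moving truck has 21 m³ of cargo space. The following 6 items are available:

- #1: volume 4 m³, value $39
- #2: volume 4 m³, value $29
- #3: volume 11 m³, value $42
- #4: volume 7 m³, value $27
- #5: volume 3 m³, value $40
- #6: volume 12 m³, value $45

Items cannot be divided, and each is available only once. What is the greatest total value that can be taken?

Check high-value combinations within 21 m³:
- #1+#2+#4+#5: volume 4+4+7+3=18, value 39+29+27+40=135
- #1+#5+#6: volume 4+3+12=19, value 39+40+45=124
- #1+#3+#5: volume 4+11+3=18, value 39+42+40=121
- #2+#5+#6: volume 4+3+12=19, value 29+40+45=114
Best: $135.

$135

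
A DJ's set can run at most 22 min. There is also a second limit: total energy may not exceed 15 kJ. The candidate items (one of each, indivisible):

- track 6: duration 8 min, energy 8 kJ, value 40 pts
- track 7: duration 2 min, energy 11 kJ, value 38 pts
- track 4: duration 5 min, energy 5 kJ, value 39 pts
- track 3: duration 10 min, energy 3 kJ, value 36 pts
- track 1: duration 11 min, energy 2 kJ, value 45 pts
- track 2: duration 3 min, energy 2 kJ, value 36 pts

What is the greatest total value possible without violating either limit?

Feasible sets respecting both limits:
- track 6+track 1+track 2: duration 22, energy 12, value 121
- track 4+track 1+track 2: duration 19, energy 9, value 120
- track 7+track 1+track 2: duration 16, energy 15, value 119
Best: 121 pts.

121 pts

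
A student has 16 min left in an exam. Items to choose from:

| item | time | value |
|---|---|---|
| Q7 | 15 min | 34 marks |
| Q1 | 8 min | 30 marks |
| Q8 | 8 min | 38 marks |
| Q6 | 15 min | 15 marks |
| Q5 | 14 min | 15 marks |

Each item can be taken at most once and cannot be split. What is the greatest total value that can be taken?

68 marks

Check high-value combinations within 16 min:
- Q1+Q8: time 8+8=16, value 30+38=68
- Q8: time 8, value 38
- Q7: time 15, value 34
Best: 68 marks.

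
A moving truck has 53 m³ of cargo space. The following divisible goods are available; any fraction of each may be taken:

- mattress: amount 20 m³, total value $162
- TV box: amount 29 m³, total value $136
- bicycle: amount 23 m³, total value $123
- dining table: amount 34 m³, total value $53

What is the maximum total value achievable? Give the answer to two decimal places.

Take in order of value per unit:
- mattress (162/20 per unit): all 20 → value 162, running total 162.00
- bicycle (123/23 per unit): all 23 → value 123, running total 285.00
- TV box (136/29 per unit): 10 of 29 → value 10×136/29 = 46.8966, running total 331.90
Total 331.90.

331.90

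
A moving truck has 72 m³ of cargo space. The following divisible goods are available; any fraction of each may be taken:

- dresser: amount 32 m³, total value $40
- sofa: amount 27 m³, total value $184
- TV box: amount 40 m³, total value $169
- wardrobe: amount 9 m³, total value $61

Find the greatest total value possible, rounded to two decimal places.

397.10

Take in order of value per unit:
- sofa (184/27 per unit): all 27 → value 184, running total 184.00
- wardrobe (61/9 per unit): all 9 → value 61, running total 245.00
- TV box (169/40 per unit): 36 of 40 → value 36×169/40 = 152.1000, running total 397.10
Total 397.10.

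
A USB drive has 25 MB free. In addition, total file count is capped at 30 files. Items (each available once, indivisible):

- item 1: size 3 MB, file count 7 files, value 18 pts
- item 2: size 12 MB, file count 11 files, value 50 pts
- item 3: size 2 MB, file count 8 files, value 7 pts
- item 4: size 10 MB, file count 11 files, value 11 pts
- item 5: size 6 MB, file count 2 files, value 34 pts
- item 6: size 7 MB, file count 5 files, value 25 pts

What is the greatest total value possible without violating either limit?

109 pts

Feasible sets respecting both limits:
- item 1+item 2+item 3+item 5: size 23, file count 28, value 109
- item 2+item 5+item 6: size 25, file count 18, value 109
- item 1+item 2+item 5: size 21, file count 20, value 102
- item 1+item 2+item 6: size 22, file count 23, value 93
Best: 109 pts.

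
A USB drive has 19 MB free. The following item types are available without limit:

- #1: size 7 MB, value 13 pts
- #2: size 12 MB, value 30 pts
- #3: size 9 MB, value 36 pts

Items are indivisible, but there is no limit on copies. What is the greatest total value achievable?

72 pts

Best value-per-unit is #3 at 36/9, and filling with it alone uses size 2×9=18. No mix of the others beats 2×36 = 72.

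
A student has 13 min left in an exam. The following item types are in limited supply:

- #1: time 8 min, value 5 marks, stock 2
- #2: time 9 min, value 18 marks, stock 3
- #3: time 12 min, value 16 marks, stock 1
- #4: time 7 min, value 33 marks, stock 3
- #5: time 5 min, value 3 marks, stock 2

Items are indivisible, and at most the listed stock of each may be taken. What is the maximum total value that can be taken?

Top feasible selections:
- 1×#4 + 1×#5: time 12, value 36
- 1×#4: time 7, value 33
- 1×#2: time 9, value 18
- 1×#3: time 12, value 16
Best: 36 marks.

36 marks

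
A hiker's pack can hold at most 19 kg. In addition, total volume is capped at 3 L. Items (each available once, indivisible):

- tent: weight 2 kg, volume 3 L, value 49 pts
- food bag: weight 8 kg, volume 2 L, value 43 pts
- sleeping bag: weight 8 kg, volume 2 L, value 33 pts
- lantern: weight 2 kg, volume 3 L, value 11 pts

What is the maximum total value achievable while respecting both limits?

49 pts

Feasible sets respecting both limits:
- tent: weight 2, volume 3, value 49
- food bag: weight 8, volume 2, value 43
- sleeping bag: weight 8, volume 2, value 33
- lantern: weight 2, volume 3, value 11
Best: 49 pts.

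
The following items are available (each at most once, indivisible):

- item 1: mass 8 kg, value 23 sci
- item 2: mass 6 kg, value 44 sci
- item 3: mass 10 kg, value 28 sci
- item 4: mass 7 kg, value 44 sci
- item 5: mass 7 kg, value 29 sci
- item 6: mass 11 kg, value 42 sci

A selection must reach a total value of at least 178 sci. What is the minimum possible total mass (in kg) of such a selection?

39

Subsets with value ≥ 178, sorted by total mass:
- item 1+item 2+item 4+item 5+item 6: mass 39, value 182
- item 2+item 3+item 4+item 5+item 6: mass 41, value 187
Minimum mass: 39 kg.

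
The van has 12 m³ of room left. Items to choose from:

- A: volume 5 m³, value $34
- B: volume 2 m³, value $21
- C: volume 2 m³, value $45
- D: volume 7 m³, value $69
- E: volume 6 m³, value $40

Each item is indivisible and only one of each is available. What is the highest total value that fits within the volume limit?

Check high-value combinations within 12 m³:
- B+C+D: volume 2+2+7=11, value 21+45+69=135
- C+D: volume 2+7=9, value 45+69=114
- B+C+E: volume 2+2+6=10, value 21+45+40=106
- A+D: volume 5+7=12, value 34+69=103
Best: $135.

$135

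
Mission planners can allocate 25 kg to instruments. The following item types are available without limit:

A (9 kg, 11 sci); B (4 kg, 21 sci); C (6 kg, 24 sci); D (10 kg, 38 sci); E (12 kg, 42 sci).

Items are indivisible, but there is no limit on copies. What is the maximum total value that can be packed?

Best value-per-unit is B at 21/4, and filling with it alone uses mass 6×4=24. No mix of the others beats 6×21 = 126.

126 sci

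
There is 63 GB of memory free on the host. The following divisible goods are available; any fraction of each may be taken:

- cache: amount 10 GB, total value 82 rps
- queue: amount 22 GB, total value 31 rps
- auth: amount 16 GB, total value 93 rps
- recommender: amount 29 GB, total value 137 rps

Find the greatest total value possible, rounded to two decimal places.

Take in order of value per unit:
- cache (82/10 per unit): all 10 → value 82, running total 82.00
- auth (93/16 per unit): all 16 → value 93, running total 175.00
- recommender (137/29 per unit): all 29 → value 137, running total 312.00
- queue (31/22 per unit): 8 of 22 → value 8×31/22 = 11.2727, running total 323.27
Total 323.27.

323.27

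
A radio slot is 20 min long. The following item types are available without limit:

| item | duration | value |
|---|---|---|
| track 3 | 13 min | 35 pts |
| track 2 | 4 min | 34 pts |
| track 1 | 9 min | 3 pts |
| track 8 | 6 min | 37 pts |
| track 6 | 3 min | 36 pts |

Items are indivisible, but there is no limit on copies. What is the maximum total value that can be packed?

Best value-per-unit is track 6 at 36/3, and filling with it alone uses duration 6×3=18. No mix of the others beats 6×36 = 216.

216 pts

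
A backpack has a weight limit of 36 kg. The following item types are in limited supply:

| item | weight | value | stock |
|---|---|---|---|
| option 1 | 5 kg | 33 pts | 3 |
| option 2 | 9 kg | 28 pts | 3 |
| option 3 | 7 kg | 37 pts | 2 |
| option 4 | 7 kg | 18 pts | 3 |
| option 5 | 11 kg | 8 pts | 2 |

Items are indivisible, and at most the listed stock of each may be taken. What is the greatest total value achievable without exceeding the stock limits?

Top feasible selections:
- 3×option 1 + 2×option 3 + 1×option 4: weight 36, value 191
- 3×option 1 + 2×option 3: weight 29, value 173
- 3×option 1 + 1×option 3 + 2×option 4: weight 36, value 172
Best: 191 pts.

191 pts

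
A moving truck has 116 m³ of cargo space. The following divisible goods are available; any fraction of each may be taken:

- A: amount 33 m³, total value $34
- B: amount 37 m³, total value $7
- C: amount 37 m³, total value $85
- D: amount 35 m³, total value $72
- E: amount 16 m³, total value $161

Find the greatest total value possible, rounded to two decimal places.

Take in order of value per unit:
- E (161/16 per unit): all 16 → value 161, running total 161.00
- C (85/37 per unit): all 37 → value 85, running total 246.00
- D (72/35 per unit): all 35 → value 72, running total 318.00
- A (34/33 per unit): 28 of 33 → value 28×34/33 = 28.8485, running total 346.85
Total 346.85.

346.85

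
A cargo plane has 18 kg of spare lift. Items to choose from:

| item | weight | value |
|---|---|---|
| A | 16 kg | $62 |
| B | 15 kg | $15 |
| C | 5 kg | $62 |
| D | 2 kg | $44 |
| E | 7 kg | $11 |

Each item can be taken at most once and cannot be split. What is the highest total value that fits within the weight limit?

Check high-value combinations within 18 kg:
- C+D+E: weight 5+2+7=14, value 62+44+11=117
- C+D: weight 5+2=7, value 62+44=106
- A+D: weight 16+2=18, value 62+44=106
- C+E: weight 5+7=12, value 62+11=73
Best: $117.

$117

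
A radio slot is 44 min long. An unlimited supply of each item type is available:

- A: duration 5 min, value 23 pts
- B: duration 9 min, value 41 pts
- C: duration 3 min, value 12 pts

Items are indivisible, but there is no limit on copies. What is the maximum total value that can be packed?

202 pts

Best value-per-unit is A at 23/5; filling with it alone gives 8×23 = 184.
Optimal mix: 7×A + 1×B → duration 44, value 202.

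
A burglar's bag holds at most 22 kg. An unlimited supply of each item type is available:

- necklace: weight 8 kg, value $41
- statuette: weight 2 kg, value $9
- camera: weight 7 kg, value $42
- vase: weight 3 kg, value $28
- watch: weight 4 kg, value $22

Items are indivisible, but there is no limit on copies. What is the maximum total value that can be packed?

$196

Best value-per-unit is vase at 28/3, and filling with it alone uses weight 7×3=21. No mix of the others beats 7×28 = 196.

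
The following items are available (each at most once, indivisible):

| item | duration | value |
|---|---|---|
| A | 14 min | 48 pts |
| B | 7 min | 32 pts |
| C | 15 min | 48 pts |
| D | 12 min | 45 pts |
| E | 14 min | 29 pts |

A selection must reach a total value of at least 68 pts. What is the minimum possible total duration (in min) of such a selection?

Subsets with value ≥ 68, sorted by total duration:
- B+D: duration 19, value 77
- A+B: duration 21, value 80
Minimum duration: 19 min.

19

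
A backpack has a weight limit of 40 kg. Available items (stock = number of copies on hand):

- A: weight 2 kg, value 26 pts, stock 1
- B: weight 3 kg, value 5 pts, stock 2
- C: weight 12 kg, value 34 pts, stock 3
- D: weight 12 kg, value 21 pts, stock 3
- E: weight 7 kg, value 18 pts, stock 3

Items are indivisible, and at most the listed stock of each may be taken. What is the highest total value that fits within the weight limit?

Top feasible selections:
- 1×A + 2×C + 2×E: weight 40, value 130
- 1×A + 3×C: weight 38, value 128
- 1×A + 2×B + 2×C + 1×E: weight 39, value 122
Best: 130 pts.

130 pts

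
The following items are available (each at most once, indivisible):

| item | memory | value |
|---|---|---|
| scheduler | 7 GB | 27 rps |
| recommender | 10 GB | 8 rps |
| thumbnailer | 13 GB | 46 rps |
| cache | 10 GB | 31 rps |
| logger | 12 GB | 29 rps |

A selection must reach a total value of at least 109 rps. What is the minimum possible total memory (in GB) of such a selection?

40

Subsets with value ≥ 109, sorted by total memory:
- scheduler+recommender+thumbnailer+cache: memory 40, value 112
- scheduler+thumbnailer+cache+logger: memory 42, value 133
- scheduler+recommender+thumbnailer+logger: memory 42, value 110
Minimum memory: 40 GB.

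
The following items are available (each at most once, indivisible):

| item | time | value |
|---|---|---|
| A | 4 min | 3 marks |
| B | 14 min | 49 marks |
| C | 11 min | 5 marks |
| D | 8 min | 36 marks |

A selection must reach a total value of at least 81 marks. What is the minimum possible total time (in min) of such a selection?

Subsets with value ≥ 81, sorted by total time:
- B+D: time 22, value 85
- A+B+D: time 26, value 88
- B+C+D: time 33, value 90
Minimum time: 22 min.

22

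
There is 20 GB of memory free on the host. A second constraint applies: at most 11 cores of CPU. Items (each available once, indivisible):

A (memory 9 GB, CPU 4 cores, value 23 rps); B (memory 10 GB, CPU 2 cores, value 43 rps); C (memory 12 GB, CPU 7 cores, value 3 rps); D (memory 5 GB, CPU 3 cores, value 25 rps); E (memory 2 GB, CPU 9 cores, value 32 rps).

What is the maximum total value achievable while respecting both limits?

75 rps

Feasible sets respecting both limits:
- B+E: memory 12, CPU 11, value 75
- B+D: memory 15, CPU 5, value 68
- A+B: memory 19, CPU 6, value 66
Best: 75 rps.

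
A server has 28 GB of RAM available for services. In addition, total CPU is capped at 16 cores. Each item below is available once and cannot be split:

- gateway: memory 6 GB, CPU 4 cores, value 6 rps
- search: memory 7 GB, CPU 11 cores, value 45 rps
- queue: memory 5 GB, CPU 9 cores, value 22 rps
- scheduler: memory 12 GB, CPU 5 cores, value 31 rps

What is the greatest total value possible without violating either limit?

76 rps

Feasible sets respecting both limits:
- search+scheduler: memory 19, CPU 16, value 76
- queue+scheduler: memory 17, CPU 14, value 53
- gateway+search: memory 13, CPU 15, value 51
Best: 76 rps.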